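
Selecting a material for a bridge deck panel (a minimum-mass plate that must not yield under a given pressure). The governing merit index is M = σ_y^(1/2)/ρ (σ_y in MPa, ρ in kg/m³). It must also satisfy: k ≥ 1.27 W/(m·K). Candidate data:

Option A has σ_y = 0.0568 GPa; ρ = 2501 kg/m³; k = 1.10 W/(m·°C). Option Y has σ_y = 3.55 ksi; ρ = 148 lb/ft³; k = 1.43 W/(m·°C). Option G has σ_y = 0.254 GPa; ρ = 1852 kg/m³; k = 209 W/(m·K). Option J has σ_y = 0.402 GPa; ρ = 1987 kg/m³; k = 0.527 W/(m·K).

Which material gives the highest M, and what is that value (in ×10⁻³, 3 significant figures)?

option G, M = 8.61×10⁻³

Screen on constraints: k ≥ 1.27 W/(m·K). Survivors: option Y, option G.
Convert each candidate to consistent units, then evaluate M:
  option Y: σ_y = 24.48 MPa, ρ = 2371 kg/m³
  option G: σ_y = 254.0 MPa, ρ = 1852 kg/m³
  option G: M = 8.61×10⁻³
  option Y: M = 2.09×10⁻³
Option G ranks first.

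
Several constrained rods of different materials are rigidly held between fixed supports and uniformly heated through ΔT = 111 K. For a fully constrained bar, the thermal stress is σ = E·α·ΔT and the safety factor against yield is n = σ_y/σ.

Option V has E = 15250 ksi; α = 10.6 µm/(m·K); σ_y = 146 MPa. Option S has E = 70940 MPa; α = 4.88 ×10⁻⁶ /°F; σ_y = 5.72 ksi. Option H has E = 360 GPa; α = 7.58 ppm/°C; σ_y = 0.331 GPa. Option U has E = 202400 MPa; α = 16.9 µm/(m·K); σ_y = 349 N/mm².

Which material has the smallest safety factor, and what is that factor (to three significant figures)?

option S, n = 0.570

Per material, after unit conversion:
  option V: E = 105.1, α = 10.6, σ_y = 146.0 → σ = 124 MPa, n = 1.18
  option S: E = 70.94, α = 8.78, σ_y = 39.44 → σ = 69.2 MPa, n = 0.570
  option H: E = 360.0, α = 7.58, σ_y = 331.0 → σ = 303 MPa, n = 1.09
  option U: E = 202.4, α = 16.9, σ_y = 349.0 → σ = 380 MPa, n = 0.919
Smallest n: option S with n = 0.570.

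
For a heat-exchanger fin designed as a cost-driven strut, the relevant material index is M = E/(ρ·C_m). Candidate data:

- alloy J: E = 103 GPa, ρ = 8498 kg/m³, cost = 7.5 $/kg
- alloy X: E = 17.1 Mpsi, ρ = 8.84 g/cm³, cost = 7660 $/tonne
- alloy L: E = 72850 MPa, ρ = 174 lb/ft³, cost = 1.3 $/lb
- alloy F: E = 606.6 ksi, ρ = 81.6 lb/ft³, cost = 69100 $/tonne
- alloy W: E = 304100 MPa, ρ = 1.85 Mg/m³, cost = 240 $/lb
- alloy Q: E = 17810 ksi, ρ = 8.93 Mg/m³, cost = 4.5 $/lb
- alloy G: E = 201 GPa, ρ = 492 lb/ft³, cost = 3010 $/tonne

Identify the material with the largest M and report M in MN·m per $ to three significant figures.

Putting every candidate on a common basis:
  alloy J: E = 103.0 GPa, ρ = 8498 kg/m³, cost = 7.500 $/kg
  alloy X: E = 117.9 GPa, ρ = 8840 kg/m³, cost = 7.660 $/kg
  alloy L: E = 72.85 GPa, ρ = 2787 kg/m³, cost = 2.866 $/kg
  alloy F: E = 4.182 GPa, ρ = 1307 kg/m³, cost = 69.10 $/kg
  alloy W: E = 304.1 GPa, ρ = 1850 kg/m³, cost = 529.1 $/kg
  alloy Q: E = 122.8 GPa, ρ = 8930 kg/m³, cost = 9.921 $/kg
  alloy G: E = 201.0 GPa, ρ = 7881 kg/m³, cost = 3.010 $/kg
  alloy L: M = 9.12 MN·m per $
  alloy G: M = 8.47 MN·m per $
  alloy X: M = 1.74 MN·m per $
  alloy J: M = 1.62 MN·m per $
  alloy Q: M = 1.39 MN·m per $
  alloy W: M = 0.311 MN·m per $
  alloy F: M = 0.0463 MN·m per $
Alloy L ranks first.

alloy L, M = 9.12 MN·m per $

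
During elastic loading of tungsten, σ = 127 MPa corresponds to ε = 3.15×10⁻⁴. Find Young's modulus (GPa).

403 GPa

E = σ/ε = 127 MPa / 3.15×10⁻⁴ = 403200 MPa = 403 GPa.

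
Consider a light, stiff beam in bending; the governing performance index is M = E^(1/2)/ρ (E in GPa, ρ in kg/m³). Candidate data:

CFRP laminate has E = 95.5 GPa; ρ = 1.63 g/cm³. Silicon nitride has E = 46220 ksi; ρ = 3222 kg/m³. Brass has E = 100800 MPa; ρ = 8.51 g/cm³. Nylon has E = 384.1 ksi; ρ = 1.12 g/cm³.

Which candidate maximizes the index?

CFRP laminate

Normalizing units and computing the index:
  CFRP laminate: E = 95.50 GPa, ρ = 1630 kg/m³
  silicon nitride: E = 318.7 GPa, ρ = 3222 kg/m³
  brass: E = 100.8 GPa, ρ = 8510 kg/m³
  nylon: E = 2.648 GPa, ρ = 1120 kg/m³
  CFRP laminate: M = 6.00×10⁻³
  silicon nitride: M = 5.54×10⁻³
  nylon: M = 1.45×10⁻³
  brass: M = 1.18×10⁻³
CFRP laminate has the largest M.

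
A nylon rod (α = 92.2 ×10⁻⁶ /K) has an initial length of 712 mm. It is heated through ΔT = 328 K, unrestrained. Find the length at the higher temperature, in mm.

ΔL = α·L₀·ΔT = 92.2×10⁻⁶ × 712 mm × 328.0 K = 21.5 mm.
L = L₀ + ΔL = 712 + 21.5 = 733.53 mm.

733.53 mm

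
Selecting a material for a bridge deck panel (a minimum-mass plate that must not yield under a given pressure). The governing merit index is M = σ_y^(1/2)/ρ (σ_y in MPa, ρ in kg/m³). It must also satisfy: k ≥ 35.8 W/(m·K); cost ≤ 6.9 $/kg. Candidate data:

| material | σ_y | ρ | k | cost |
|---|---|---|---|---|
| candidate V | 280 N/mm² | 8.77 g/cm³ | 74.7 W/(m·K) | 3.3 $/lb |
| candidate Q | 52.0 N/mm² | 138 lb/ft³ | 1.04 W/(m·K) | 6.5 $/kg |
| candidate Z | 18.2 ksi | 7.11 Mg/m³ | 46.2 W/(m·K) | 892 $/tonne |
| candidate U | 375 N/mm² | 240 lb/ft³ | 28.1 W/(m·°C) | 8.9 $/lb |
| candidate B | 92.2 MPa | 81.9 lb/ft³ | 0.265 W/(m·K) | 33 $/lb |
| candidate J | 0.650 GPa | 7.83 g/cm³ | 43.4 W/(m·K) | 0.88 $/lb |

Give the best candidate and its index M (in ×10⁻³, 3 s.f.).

Screen on constraints: k ≥ 35.8 W/(m·K); cost ≤ 6.9 $/kg. Survivors: candidate Z, candidate J.
In SI units:
  candidate Z: σ_y = 125.5 MPa, ρ = 7110 kg/m³
  candidate J: σ_y = 650.0 MPa, ρ = 7830 kg/m³
  candidate J: M = 3.26×10⁻³
  candidate Z: M = 1.58×10⁻³
Candidate J has the largest M.

candidate J, M = 3.26×10⁻³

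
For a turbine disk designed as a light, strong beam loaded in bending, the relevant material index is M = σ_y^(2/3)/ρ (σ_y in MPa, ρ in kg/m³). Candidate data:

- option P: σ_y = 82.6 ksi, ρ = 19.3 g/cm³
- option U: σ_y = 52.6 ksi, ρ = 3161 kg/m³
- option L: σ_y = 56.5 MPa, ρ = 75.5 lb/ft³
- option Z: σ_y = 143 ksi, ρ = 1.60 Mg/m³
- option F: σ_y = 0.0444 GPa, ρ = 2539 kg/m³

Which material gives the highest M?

Putting every candidate on a common basis:
  option P: σ_y = 569.5 MPa, ρ = 19300 kg/m³
  option U: σ_y = 362.7 MPa, ρ = 3161 kg/m³
  option L: σ_y = 56.50 MPa, ρ = 1209 kg/m³
  option Z: σ_y = 986.0 MPa, ρ = 1600 kg/m³
  option F: σ_y = 44.40 MPa, ρ = 2539 kg/m³
  option Z: M = 61.9×10⁻³
  option U: M = 16.1×10⁻³
  option L: M = 12.2×10⁻³
  option F: M = 4.94×10⁻³
  option P: M = 3.56×10⁻³
Option Z has the largest M.

option Z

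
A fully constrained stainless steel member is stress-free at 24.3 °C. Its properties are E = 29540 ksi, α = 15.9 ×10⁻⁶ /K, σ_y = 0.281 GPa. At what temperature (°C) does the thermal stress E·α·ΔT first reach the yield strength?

E = 29540 ksi = 203.7 GPa.
σ_y = 0.281 GPa = 281.0 MPa.
E·α·ΔT = 281.0 MPa ⇒ ΔT = 281.0 / (203.7×10³ × 15.9×10⁻⁶) = 86.77 K.
T = 24.3 + 86.77 = 111.1 °C.

111 °C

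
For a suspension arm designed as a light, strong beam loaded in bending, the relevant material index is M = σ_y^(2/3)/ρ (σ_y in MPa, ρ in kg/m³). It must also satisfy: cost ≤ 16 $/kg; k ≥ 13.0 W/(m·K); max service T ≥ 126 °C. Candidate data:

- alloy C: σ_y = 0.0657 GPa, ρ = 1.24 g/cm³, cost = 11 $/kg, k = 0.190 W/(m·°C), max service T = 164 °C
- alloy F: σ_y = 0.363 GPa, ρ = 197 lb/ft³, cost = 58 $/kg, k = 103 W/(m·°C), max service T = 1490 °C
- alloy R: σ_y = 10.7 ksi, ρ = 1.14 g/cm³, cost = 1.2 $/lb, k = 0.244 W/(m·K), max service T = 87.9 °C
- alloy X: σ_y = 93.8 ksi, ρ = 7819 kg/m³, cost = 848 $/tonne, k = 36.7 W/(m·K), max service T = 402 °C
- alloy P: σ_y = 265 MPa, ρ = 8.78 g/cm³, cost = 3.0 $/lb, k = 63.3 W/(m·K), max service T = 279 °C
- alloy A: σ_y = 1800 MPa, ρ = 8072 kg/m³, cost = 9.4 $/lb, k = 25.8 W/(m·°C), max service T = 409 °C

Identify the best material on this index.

Screen on constraints: cost ≤ 16 $/kg; k ≥ 13.0 W/(m·K); max service T ≥ 126 °C. Survivors: alloy X, alloy P.
Convert each candidate to consistent units, then evaluate M:
  alloy X: σ_y = 646.7 MPa, ρ = 7819 kg/m³
  alloy P: σ_y = 265.0 MPa, ρ = 8780 kg/m³
  alloy X: M = 9.56×10⁻³
  alloy P: M = 4.70×10⁻³
Alloy X has the largest M.

alloy X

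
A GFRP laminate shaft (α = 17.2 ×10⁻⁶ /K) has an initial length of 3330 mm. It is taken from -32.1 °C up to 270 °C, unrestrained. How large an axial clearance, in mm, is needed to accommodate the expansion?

17.3 mm

ΔT = 270 − (-32.1) = 302.1 K.
ΔL = α·L₀·ΔT = 17.2×10⁻⁶ × 3330 mm × 302.1 K = 17.3 mm.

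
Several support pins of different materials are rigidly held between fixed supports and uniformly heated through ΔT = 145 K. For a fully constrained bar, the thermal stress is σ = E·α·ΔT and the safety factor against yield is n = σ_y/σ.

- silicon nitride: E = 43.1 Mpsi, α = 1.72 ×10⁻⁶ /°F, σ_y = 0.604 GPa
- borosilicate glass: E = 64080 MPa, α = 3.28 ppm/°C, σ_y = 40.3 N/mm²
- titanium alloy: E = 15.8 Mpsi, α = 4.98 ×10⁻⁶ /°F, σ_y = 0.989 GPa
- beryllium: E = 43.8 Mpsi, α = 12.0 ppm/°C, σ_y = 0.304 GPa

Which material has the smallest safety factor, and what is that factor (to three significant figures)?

beryllium, n = 0.579

Converting E to GPa, α to ×10⁻⁶/K, σ_y to MPa, then σ and n for each:
  silicon nitride: E = 297.2, α = 3.10, σ_y = 604.0 → σ = 133 MPa, n = 4.53
  borosilicate glass: E = 64.08, α = 3.28, σ_y = 40.30 → σ = 30.5 MPa, n = 1.32
  titanium alloy: E = 108.9, α = 8.96, σ_y = 989.0 → σ = 142 MPa, n = 6.98
  beryllium: E = 302.0, α = 12.0, σ_y = 304.0 → σ = 525 MPa, n = 0.579
Beryllium has the lowest safety factor, n = 0.579.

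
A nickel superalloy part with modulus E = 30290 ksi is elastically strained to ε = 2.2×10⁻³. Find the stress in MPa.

459 MPa

E = 30290 ksi = 208.8 GPa.
σ = E·ε = 208800 MPa × 2.2×10⁻³ = 459 MPa.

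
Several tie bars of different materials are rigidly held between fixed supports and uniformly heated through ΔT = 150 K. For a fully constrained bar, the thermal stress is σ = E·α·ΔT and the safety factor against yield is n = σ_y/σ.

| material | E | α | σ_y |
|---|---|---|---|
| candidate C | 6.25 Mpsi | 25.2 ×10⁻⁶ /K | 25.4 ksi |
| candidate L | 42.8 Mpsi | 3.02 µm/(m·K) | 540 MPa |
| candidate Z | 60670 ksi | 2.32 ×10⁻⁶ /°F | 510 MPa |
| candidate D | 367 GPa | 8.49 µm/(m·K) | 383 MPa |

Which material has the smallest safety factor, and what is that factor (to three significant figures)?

Converting E to GPa, α to ×10⁻⁶/K, σ_y to MPa, then σ and n for each:
  candidate C: E = 43.09, α = 25.2, σ_y = 175.1 → σ = 163 MPa, n = 1.08
  candidate L: E = 295.1, α = 3.02, σ_y = 540.0 → σ = 134 MPa, n = 4.04
  candidate Z: E = 418.3, α = 4.18, σ_y = 510.0 → σ = 262 MPa, n = 1.95
  candidate D: E = 367.0, α = 8.49, σ_y = 383.0 → σ = 467 MPa, n = 0.819
Candidate D has the lowest safety factor, n = 0.819.

candidate D, n = 0.819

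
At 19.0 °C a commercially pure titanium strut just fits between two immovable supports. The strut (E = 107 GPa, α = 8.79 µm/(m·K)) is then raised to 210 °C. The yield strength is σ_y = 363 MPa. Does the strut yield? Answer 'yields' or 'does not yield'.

does not yield

ΔT = 191.0 K. Constrained thermal stress σ = E·α·ΔT = 107.0×10³ MPa × 8.79×10⁻⁶ × 191.0 = 180 MPa (compressive).
Compare to σ_y = 363 MPa: σ < σ_y, so it does not yield.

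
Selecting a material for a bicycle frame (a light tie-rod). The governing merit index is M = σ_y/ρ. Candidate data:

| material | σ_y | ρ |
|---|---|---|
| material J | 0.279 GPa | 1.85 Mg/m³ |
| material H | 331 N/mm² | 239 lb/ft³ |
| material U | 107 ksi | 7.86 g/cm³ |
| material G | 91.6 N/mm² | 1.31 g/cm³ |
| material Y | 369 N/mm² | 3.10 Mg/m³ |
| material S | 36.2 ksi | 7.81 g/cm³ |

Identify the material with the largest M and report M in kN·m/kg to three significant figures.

material J, M = 151 kN·m/kg

Convert each candidate to consistent units, then evaluate M:
  material J: σ_y = 279.0 MPa, ρ = 1850 kg/m³
  material H: σ_y = 331.0 MPa, ρ = 3828 kg/m³
  material U: σ_y = 737.7 MPa, ρ = 7860 kg/m³
  material G: σ_y = 91.60 MPa, ρ = 1310 kg/m³
  material Y: σ_y = 369.0 MPa, ρ = 3100 kg/m³
  material S: σ_y = 249.6 MPa, ρ = 7810 kg/m³
  material J: M = 151 kN·m/kg
  material Y: M = 119 kN·m/kg
  material U: M = 93.9 kN·m/kg
  material H: M = 86.5 kN·m/kg
  material G: M = 69.9 kN·m/kg
  material S: M = 32.0 kN·m/kg
Material J ranks first.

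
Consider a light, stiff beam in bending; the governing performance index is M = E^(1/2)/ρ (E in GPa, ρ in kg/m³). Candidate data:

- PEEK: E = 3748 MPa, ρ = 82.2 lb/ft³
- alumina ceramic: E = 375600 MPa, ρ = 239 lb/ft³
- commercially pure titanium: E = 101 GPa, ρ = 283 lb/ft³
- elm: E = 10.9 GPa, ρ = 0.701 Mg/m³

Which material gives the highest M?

alumina ceramic

In SI units:
  PEEK: E = 3.748 GPa, ρ = 1317 kg/m³
  alumina ceramic: E = 375.6 GPa, ρ = 3828 kg/m³
  commercially pure titanium: E = 101.0 GPa, ρ = 4533 kg/m³
  elm: E = 10.90 GPa, ρ = 701.0 kg/m³
  alumina ceramic: M = 5.06×10⁻³
  elm: M = 4.71×10⁻³
  commercially pure titanium: M = 2.22×10⁻³
  PEEK: M = 1.47×10⁻³
Highest index: alumina ceramic.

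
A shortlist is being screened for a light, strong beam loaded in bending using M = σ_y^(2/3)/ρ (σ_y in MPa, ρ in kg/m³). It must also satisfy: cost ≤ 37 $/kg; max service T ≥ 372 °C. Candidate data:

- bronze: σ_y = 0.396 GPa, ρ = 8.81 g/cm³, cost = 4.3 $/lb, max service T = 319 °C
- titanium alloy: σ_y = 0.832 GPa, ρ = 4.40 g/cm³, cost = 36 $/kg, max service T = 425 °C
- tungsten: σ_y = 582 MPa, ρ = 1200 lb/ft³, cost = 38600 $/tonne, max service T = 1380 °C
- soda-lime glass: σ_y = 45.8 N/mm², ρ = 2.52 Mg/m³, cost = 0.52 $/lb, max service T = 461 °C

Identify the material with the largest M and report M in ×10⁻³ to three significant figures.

Screen on constraints: cost ≤ 37 $/kg; max service T ≥ 372 °C. Survivors: titanium alloy, soda-lime glass.
In SI units:
  titanium alloy: σ_y = 832.0 MPa, ρ = 4400 kg/m³
  soda-lime glass: σ_y = 45.80 MPa, ρ = 2520 kg/m³
  titanium alloy: M = 20.1×10⁻³
  soda-lime glass: M = 5.08×10⁻³
Titanium alloy has the largest M.

titanium alloy, M = 20.1×10⁻³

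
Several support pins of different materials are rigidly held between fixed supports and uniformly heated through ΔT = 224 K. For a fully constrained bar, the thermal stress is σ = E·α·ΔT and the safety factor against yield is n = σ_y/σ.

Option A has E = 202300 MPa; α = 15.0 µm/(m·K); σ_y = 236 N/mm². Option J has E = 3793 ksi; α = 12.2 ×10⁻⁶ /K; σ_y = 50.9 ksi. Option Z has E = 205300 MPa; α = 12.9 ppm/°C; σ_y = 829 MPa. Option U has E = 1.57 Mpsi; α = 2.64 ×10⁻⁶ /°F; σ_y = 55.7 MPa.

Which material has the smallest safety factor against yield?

Per material, after unit conversion:
  option A: E = 202.3, α = 15.0, σ_y = 236.0 → σ = 680 MPa, n = 0.347
  option J: E = 26.15, α = 12.2, σ_y = 350.9 → σ = 71.5 MPa, n = 4.91
  option Z: E = 205.3, α = 12.9, σ_y = 829.0 → σ = 593 MPa, n = 1.40
  option U: E = 10.82, α = 4.75, σ_y = 55.70 → σ = 11.5 MPa, n = 4.83
Option A has the lowest safety factor, n = 0.347.

option A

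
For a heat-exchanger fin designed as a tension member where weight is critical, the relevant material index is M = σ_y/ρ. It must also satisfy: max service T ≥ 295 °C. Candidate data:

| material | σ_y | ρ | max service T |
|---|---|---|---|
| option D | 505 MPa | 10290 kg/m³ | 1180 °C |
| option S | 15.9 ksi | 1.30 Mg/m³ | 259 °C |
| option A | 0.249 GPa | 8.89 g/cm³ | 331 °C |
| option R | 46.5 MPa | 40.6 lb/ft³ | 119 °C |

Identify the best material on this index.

Screen on constraints: max service T ≥ 295 °C. Survivors: option D, option A.
In SI units:
  option D: σ_y = 505.0 MPa, ρ = 10290 kg/m³
  option A: σ_y = 249.0 MPa, ρ = 8890 kg/m³
  option D: M = 49.1 kN·m/kg
  option A: M = 28.0 kN·m/kg
Option D has the largest M.

option D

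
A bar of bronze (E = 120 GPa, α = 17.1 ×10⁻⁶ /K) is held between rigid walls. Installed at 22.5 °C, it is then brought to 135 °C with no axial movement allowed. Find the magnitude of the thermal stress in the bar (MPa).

231 MPa

ΔT = 112.5 K. Constrained thermal stress σ = E·α·ΔT = 120.0×10³ MPa × 17.1×10⁻⁶ × 112.5 = 231 MPa (compressive).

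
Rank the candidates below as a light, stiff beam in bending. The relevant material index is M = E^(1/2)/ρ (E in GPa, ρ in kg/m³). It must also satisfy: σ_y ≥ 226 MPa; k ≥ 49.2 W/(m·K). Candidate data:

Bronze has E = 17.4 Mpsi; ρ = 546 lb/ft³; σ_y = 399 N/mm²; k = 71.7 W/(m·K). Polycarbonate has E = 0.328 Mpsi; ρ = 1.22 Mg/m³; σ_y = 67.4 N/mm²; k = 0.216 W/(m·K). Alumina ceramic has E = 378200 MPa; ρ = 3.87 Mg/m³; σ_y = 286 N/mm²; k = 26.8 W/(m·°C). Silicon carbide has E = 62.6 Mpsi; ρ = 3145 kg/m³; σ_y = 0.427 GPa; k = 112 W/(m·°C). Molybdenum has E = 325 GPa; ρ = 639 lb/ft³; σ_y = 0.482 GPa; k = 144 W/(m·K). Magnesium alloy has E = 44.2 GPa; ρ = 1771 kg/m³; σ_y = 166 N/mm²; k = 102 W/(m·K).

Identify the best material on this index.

Screen on constraints: σ_y ≥ 226 MPa; k ≥ 49.2 W/(m·K). Survivors: bronze, silicon carbide, molybdenum.
In SI units:
  bronze: E = 120.0 GPa, ρ = 8746 kg/m³
  silicon carbide: E = 431.6 GPa, ρ = 3145 kg/m³
  molybdenum: E = 325.0 GPa, ρ = 10240 kg/m³
  silicon carbide: M = 6.61×10⁻³
  molybdenum: M = 1.76×10⁻³
  bronze: M = 1.25×10⁻³
Silicon carbide has the largest M.

silicon carbide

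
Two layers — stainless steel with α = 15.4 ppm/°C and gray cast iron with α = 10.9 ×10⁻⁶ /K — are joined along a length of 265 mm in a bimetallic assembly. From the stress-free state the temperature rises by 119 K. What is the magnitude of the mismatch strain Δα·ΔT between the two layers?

Δα = |15.4 − 10.9|×10⁻⁶/K = 4.50×10⁻⁶/K.
Mismatch strain = Δα·ΔT = 4.50×10⁻⁶ × 119.0 = 5.36×10⁻⁴.

5.36×10⁻⁴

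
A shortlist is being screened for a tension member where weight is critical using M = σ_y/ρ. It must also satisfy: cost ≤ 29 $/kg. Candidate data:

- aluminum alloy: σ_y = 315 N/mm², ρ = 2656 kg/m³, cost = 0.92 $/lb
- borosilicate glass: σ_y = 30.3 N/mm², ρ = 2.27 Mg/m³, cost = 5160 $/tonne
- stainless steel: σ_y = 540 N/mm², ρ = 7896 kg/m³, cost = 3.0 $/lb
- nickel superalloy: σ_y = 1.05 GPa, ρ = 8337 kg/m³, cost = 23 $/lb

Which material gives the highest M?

Screen on constraints: cost ≤ 29 $/kg. Survivors: aluminum alloy, borosilicate glass, stainless steel.
Convert each candidate to consistent units, then evaluate M:
  aluminum alloy: σ_y = 315.0 MPa, ρ = 2656 kg/m³
  borosilicate glass: σ_y = 30.30 MPa, ρ = 2270 kg/m³
  stainless steel: σ_y = 540.0 MPa, ρ = 7896 kg/m³
  aluminum alloy: M = 119 kN·m/kg
  stainless steel: M = 68.4 kN·m/kg
  borosilicate glass: M = 13.3 kN·m/kg
Aluminum alloy ranks first.

aluminum alloy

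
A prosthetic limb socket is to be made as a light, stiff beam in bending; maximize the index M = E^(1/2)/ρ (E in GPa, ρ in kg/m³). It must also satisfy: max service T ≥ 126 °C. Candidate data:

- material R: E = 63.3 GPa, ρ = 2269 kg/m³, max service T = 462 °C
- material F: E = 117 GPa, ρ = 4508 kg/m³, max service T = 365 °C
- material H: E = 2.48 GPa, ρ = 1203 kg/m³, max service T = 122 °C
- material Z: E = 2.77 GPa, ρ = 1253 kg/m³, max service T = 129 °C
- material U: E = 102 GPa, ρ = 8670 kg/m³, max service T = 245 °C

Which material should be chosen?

material R

Screen on constraints: max service T ≥ 126 °C. Survivors: material R, material F, material Z, material U.
Computing M directly (units already consistent):
  material R: M = 3.51×10⁻³
  material F: M = 2.40×10⁻³
  material Z: M = 1.33×10⁻³
  material U: M = 1.16×10⁻³
Highest index: material R.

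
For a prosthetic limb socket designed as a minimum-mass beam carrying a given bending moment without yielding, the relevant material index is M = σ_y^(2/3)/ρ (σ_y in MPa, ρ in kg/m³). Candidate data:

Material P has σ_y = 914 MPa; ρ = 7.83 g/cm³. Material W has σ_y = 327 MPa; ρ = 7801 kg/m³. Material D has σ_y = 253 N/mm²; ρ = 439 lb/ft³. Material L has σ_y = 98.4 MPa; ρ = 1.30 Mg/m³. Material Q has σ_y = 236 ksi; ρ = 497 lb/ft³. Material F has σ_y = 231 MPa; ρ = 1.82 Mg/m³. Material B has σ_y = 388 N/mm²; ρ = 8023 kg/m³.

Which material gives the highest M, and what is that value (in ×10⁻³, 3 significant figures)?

After converting to SI:
  material P: σ_y = 914.0 MPa, ρ = 7830 kg/m³
  material W: σ_y = 327.0 MPa, ρ = 7801 kg/m³
  material D: σ_y = 253.0 MPa, ρ = 7032 kg/m³
  material L: σ_y = 98.40 MPa, ρ = 1300 kg/m³
  material Q: σ_y = 1627 MPa, ρ = 7961 kg/m³
  material F: σ_y = 231.0 MPa, ρ = 1820 kg/m³
  material B: σ_y = 388.0 MPa, ρ = 8023 kg/m³
  material F: M = 20.7×10⁻³
  material Q: M = 17.4×10⁻³
  material L: M = 16.4×10⁻³
  material P: M = 12.0×10⁻³
  material B: M = 6.63×10⁻³
  material W: M = 6.08×10⁻³
  material D: M = 5.69×10⁻³
The maximum is for material F.

material F, M = 20.7×10⁻³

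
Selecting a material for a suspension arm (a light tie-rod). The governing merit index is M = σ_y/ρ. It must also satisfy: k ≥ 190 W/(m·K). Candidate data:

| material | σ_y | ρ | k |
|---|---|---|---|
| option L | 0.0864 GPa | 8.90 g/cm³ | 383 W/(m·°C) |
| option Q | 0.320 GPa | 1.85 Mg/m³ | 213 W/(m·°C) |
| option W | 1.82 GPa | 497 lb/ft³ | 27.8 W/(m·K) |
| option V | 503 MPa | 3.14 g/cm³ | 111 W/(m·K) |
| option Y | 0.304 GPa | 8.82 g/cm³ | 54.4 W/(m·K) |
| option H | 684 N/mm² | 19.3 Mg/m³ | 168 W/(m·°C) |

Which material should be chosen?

Screen on constraints: k ≥ 190 W/(m·K). Survivors: option L, option Q.
Normalizing units and computing the index:
  option L: σ_y = 86.40 MPa, ρ = 8900 kg/m³
  option Q: σ_y = 320.0 MPa, ρ = 1850 kg/m³
  option Q: M = 173 kN·m/kg
  option L: M = 9.71 kN·m/kg
Highest index: option Q.

option Q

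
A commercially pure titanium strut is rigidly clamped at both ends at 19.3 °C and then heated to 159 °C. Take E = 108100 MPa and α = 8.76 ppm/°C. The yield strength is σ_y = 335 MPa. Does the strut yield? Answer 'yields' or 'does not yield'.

does not yield

E = 108100 MPa = 108.1 GPa.
ΔT = 139.7 K. Constrained thermal stress σ = E·α·ΔT = 108.1×10³ MPa × 8.76×10⁻⁶ × 139.7 = 132 MPa (compressive).
Compare to σ_y = 335 MPa: σ < σ_y, so it does not yield.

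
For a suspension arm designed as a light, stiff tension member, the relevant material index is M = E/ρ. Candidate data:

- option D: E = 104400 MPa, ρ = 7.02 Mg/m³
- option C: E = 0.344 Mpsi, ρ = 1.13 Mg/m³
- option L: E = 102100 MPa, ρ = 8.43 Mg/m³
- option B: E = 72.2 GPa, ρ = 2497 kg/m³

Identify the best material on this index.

After converting to SI:
  option D: E = 104.4 GPa, ρ = 7020 kg/m³
  option C: E = 2.372 GPa, ρ = 1130 kg/m³
  option L: E = 102.1 GPa, ρ = 8430 kg/m³
  option B: E = 72.20 GPa, ρ = 2497 kg/m³
  option B: M = 28.9 MN·m/kg
  option D: M = 14.9 MN·m/kg
  option L: M = 12.1 MN·m/kg
  option C: M = 2.10 MN·m/kg
Highest index: option B.

option B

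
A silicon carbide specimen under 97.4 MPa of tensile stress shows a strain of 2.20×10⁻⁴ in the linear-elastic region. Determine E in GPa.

443 GPa

E = σ/ε = 97.4 MPa / 2.20×10⁻⁴ = 442700 MPa = 443 GPa.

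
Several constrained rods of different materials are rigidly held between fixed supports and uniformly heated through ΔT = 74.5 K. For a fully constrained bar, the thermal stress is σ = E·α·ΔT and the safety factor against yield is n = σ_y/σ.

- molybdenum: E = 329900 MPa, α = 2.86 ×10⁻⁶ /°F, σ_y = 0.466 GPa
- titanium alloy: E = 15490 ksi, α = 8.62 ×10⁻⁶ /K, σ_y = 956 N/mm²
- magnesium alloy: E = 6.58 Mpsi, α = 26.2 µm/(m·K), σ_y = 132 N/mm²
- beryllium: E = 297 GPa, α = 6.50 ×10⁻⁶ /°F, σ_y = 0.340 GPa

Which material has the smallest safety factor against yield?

beryllium

Converting E to GPa, α to ×10⁻⁶/K, σ_y to MPa, then σ and n for each:
  molybdenum: E = 329.9, α = 5.15, σ_y = 466.0 → σ = 127 MPa, n = 3.68
  titanium alloy: E = 106.8, α = 8.62, σ_y = 956.0 → σ = 68.6 MPa, n = 13.9
  magnesium alloy: E = 45.37, α = 26.2, σ_y = 132.0 → σ = 88.6 MPa, n = 1.49
  beryllium: E = 297.0, α = 11.7, σ_y = 340.0 → σ = 259 MPa, n = 1.31
Beryllium has the lowest safety factor, n = 1.31.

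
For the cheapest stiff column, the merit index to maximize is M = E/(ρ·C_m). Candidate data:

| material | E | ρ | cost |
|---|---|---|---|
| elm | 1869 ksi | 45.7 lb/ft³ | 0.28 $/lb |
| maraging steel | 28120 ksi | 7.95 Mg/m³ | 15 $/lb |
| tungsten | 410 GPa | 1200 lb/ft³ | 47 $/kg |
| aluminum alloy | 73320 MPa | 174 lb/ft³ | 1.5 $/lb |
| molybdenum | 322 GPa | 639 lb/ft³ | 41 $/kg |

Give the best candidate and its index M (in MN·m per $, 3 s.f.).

elm, M = 28.5 MN·m per $

Putting every candidate on a common basis:
  elm: E = 12.89 GPa, ρ = 732.0 kg/m³, cost = 0.6173 $/kg
  maraging steel: E = 193.9 GPa, ρ = 7950 kg/m³, cost = 33.07 $/kg
  tungsten: E = 410.0 GPa, ρ = 19220 kg/m³, cost = 47.00 $/kg
  aluminum alloy: E = 73.32 GPa, ρ = 2787 kg/m³, cost = 3.307 $/kg
  molybdenum: E = 322.0 GPa, ρ = 10240 kg/m³, cost = 41.00 $/kg
  elm: M = 28.5 MN·m per $
  aluminum alloy: M = 7.95 MN·m per $
  molybdenum: M = 0.767 MN·m per $
  maraging steel: M = 0.737 MN·m per $
  tungsten: M = 0.454 MN·m per $
Elm ranks first.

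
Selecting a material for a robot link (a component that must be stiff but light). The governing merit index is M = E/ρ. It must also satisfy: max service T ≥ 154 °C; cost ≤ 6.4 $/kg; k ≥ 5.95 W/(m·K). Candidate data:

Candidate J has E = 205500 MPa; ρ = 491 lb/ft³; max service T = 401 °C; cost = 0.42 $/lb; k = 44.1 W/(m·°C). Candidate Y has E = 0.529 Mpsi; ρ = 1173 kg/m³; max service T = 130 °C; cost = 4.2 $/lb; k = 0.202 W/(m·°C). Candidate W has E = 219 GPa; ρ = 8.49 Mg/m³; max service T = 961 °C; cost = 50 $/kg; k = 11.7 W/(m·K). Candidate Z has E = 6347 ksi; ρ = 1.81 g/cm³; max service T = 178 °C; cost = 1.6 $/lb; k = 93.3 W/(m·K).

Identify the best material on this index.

candidate J

Screen on constraints: max service T ≥ 154 °C; cost ≤ 6.4 $/kg; k ≥ 5.95 W/(m·K). Survivors: candidate J, candidate Z.
Convert each candidate to consistent units, then evaluate M:
  candidate J: E = 205.5 GPa, ρ = 7865 kg/m³
  candidate Z: E = 43.76 GPa, ρ = 1810 kg/m³
  candidate J: M = 26.1 MN·m/kg
  candidate Z: M = 24.2 MN·m/kg
Highest index: candidate J.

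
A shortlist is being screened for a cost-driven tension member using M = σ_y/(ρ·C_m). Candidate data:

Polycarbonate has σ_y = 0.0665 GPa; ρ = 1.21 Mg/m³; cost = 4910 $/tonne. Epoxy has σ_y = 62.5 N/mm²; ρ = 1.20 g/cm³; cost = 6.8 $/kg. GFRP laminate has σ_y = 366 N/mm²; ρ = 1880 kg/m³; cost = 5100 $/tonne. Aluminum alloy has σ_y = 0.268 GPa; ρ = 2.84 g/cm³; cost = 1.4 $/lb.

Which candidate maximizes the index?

After converting to SI:
  polycarbonate: σ_y = 66.50 MPa, ρ = 1210 kg/m³, cost = 4.910 $/kg
  epoxy: σ_y = 62.50 MPa, ρ = 1200 kg/m³, cost = 6.800 $/kg
  GFRP laminate: σ_y = 366.0 MPa, ρ = 1880 kg/m³, cost = 5.100 $/kg
  aluminum alloy: σ_y = 268.0 MPa, ρ = 2840 kg/m³, cost = 3.086 $/kg
  GFRP laminate: M = 38.2 kN·m per $
  aluminum alloy: M = 30.6 kN·m per $
  polycarbonate: M = 11.2 kN·m per $
  epoxy: M = 7.66 kN·m per $
GFRP laminate has the largest M.

GFRP laminate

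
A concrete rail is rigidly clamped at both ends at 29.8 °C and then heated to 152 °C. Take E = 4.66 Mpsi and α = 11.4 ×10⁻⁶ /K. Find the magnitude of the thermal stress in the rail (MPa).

E = 4.66 Mpsi = 32.13 GPa.
ΔT = 122.2 K. Constrained thermal stress σ = E·α·ΔT = 32.13×10³ MPa × 11.4×10⁻⁶ × 122.2 = 44.8 MPa (compressive).

44.8 MPa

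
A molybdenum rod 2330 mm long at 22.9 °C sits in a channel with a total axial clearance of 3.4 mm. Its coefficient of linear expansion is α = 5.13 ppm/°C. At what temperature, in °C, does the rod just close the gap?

α·L₀·ΔT = 3.4 mm ⇒ ΔT = 3.4 / (5.13×10⁻⁶ × 2330.0) = 284.4 K.
T = 22.9 + 284.4 = 307.3 °C.

307 °C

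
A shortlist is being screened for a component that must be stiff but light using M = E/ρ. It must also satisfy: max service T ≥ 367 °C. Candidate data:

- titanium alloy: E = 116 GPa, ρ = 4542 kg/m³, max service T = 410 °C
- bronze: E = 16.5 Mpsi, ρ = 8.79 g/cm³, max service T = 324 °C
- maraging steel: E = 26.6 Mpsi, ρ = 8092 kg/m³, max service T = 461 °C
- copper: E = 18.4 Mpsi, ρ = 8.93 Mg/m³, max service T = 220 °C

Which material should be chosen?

Screen on constraints: max service T ≥ 367 °C. Survivors: titanium alloy, maraging steel.
Convert each candidate to consistent units, then evaluate M:
  titanium alloy: E = 116.0 GPa, ρ = 4542 kg/m³
  maraging steel: E = 183.4 GPa, ρ = 8092 kg/m³
  titanium alloy: M = 25.5 MN·m/kg
  maraging steel: M = 22.7 MN·m/kg
Titanium alloy ranks first.

titanium alloy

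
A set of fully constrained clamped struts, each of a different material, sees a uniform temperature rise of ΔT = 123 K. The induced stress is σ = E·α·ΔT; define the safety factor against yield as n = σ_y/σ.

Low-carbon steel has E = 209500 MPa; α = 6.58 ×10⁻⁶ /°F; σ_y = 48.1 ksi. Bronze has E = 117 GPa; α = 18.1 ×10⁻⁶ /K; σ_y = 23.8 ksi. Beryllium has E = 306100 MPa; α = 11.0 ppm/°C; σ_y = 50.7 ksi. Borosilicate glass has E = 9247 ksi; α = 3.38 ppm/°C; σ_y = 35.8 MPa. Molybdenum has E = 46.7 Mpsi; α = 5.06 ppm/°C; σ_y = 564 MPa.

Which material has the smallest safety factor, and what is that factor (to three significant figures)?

Converting E to GPa, α to ×10⁻⁶/K, σ_y to MPa, then σ and n for each:
  low-carbon steel: E = 209.5, α = 11.8, σ_y = 331.6 → σ = 305 MPa, n = 1.09
  bronze: E = 117.0, α = 18.1, σ_y = 164.1 → σ = 260 MPa, n = 0.630
  beryllium: E = 306.1, α = 11.0, σ_y = 349.6 → σ = 414 MPa, n = 0.844
  borosilicate glass: E = 63.76, α = 3.38, σ_y = 35.80 → σ = 26.5 MPa, n = 1.35
  molybdenum: E = 322.0, α = 5.06, σ_y = 564.0 → σ = 200 MPa, n = 2.81
Smallest n: bronze with n = 0.630.

bronze, n = 0.630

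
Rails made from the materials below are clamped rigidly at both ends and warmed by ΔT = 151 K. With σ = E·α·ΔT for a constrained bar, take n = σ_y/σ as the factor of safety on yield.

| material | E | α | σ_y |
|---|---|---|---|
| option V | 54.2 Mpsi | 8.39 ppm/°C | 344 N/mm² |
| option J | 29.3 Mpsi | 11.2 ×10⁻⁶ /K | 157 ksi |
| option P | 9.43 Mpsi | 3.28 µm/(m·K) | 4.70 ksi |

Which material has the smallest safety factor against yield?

Converting E to GPa, α to ×10⁻⁶/K, σ_y to MPa, then σ and n for each:
  option V: E = 373.7, α = 8.39, σ_y = 344.0 → σ = 473 MPa, n = 0.727
  option J: E = 202.0, α = 11.2, σ_y = 1082 → σ = 342 MPa, n = 3.17
  option P: E = 65.02, α = 3.28, σ_y = 32.41 → σ = 32.2 MPa, n = 1.01
The minimum is option V at n = 0.727.

option V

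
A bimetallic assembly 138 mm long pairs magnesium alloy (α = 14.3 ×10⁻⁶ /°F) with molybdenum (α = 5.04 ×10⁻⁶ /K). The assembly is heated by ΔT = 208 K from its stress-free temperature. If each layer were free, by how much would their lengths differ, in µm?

594 µm

magnesium alloy: α = 14.3×10⁻⁶/°F × 9/5 = 25.7×10⁻⁶/K.
Δα = |25.7 − 5.04|×10⁻⁶/K = 20.7×10⁻⁶/K.
ΔL_mismatch = Δα·L·ΔT = 20.7×10⁻⁶ × 138.0 mm × 208.0 K = 594 µm.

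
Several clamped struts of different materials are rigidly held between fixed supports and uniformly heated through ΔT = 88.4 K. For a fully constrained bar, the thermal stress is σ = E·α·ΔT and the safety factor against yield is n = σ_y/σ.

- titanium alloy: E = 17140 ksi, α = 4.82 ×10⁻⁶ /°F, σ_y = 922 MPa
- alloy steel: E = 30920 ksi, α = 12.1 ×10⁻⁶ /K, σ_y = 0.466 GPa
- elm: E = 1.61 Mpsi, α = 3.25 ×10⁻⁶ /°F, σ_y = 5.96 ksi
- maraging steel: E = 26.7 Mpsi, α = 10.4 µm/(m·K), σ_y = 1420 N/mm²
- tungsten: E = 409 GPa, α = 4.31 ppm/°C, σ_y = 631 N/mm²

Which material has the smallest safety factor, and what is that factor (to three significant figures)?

alloy steel, n = 2.04

Per material, after unit conversion:
  titanium alloy: E = 118.2, α = 8.68, σ_y = 922.0 → σ = 90.6 MPa, n = 10.2
  alloy steel: E = 213.2, α = 12.1, σ_y = 466.0 → σ = 228 MPa, n = 2.04
  elm: E = 11.10, α = 5.85, σ_y = 41.09 → σ = 5.74 MPa, n = 7.16
  maraging steel: E = 184.1, α = 10.4, σ_y = 1420 → σ = 169 MPa, n = 8.39
  tungsten: E = 409.0, α = 4.31, σ_y = 631.0 → σ = 156 MPa, n = 4.05
The minimum is alloy steel at n = 2.04.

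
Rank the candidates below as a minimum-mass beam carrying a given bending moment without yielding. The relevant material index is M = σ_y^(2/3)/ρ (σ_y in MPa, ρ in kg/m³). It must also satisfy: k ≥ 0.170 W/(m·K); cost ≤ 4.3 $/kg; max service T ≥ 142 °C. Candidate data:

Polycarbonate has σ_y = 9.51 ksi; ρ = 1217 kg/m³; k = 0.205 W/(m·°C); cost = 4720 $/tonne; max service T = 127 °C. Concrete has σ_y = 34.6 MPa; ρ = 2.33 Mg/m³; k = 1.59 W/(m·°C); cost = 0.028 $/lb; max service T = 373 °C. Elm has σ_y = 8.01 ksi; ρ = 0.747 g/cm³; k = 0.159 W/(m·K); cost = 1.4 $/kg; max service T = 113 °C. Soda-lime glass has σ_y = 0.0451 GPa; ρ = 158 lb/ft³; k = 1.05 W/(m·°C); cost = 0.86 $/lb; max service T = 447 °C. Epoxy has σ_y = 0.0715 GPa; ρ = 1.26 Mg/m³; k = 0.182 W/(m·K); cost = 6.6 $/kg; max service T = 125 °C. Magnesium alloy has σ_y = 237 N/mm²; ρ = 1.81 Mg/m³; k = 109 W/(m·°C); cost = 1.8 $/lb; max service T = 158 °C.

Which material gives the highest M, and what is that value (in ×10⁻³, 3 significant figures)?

magnesium alloy, M = 21.2×10⁻³

Screen on constraints: k ≥ 0.170 W/(m·K); cost ≤ 4.3 $/kg; max service T ≥ 142 °C. Survivors: concrete, soda-lime glass, magnesium alloy.
Putting every candidate on a common basis:
  concrete: σ_y = 34.60 MPa, ρ = 2330 kg/m³
  soda-lime glass: σ_y = 45.10 MPa, ρ = 2531 kg/m³
  magnesium alloy: σ_y = 237.0 MPa, ρ = 1810 kg/m³
  magnesium alloy: M = 21.2×10⁻³
  soda-lime glass: M = 5.01×10⁻³
  concrete: M = 4.56×10⁻³
Magnesium alloy has the largest M.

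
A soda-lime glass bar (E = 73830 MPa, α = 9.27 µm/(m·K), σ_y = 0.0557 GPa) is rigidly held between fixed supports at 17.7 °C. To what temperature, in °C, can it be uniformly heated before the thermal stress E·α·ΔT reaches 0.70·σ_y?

E = 73830 MPa = 73.83 GPa.
σ_y = 0.0557 GPa = 55.70 MPa.
E·α·ΔT = 38.99 MPa ⇒ ΔT = 38.99 / (73.83×10³ × 9.27×10⁻⁶) = 56.97 K.
T = 17.7 + 56.97 = 74.67 °C.

74.7 °C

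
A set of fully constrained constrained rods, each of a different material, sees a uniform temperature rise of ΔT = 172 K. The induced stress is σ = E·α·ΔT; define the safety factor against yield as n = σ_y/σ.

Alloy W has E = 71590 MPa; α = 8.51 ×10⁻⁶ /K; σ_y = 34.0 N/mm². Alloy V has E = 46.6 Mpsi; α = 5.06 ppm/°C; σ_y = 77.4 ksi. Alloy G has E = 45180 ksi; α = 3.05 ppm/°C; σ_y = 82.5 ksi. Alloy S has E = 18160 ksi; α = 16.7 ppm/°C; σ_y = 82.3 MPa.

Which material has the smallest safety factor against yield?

alloy S

Converting E to GPa, α to ×10⁻⁶/K, σ_y to MPa, then σ and n for each:
  alloy W: E = 71.59, α = 8.51, σ_y = 34.00 → σ = 105 MPa, n = 0.324
  alloy V: E = 321.3, α = 5.06, σ_y = 533.7 → σ = 280 MPa, n = 1.91
  alloy G: E = 311.5, α = 3.05, σ_y = 568.8 → σ = 163 MPa, n = 3.48
  alloy S: E = 125.2, α = 16.7, σ_y = 82.30 → σ = 360 MPa, n = 0.229
Smallest n: alloy S with n = 0.229.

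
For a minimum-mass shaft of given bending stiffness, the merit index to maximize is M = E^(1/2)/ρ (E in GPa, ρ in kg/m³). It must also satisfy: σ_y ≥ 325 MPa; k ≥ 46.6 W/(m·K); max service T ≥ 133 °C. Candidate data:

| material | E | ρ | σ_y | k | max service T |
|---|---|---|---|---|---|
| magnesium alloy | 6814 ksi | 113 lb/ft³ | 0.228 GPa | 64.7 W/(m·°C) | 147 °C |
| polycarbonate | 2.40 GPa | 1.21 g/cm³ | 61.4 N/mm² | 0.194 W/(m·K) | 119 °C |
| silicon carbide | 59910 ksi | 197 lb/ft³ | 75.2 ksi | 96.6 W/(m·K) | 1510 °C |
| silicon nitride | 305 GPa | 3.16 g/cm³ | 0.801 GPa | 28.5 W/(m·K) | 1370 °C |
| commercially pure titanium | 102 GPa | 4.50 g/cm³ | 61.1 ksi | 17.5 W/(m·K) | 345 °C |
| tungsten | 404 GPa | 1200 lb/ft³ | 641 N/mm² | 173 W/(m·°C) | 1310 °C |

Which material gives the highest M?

silicon carbide

Screen on constraints: σ_y ≥ 325 MPa; k ≥ 46.6 W/(m·K); max service T ≥ 133 °C. Survivors: silicon carbide, tungsten.
Normalizing units and computing the index:
  silicon carbide: E = 413.1 GPa, ρ = 3156 kg/m³
  tungsten: E = 404.0 GPa, ρ = 19220 kg/m³
  silicon carbide: M = 6.44×10⁻³
  tungsten: M = 1.05×10⁻³
The maximum is for silicon carbide.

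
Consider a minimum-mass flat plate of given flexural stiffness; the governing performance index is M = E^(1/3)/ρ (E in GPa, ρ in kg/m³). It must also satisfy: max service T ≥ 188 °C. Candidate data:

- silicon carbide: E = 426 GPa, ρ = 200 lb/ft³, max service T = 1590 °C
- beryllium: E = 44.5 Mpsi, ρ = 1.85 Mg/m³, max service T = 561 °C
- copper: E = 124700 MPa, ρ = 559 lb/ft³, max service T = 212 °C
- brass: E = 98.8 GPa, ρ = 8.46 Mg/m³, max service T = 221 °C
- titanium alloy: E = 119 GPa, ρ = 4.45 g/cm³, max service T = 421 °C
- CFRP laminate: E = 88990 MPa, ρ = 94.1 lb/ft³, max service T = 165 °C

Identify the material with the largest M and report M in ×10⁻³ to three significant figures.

beryllium, M = 3.65×10⁻³

Screen on constraints: max service T ≥ 188 °C. Survivors: silicon carbide, beryllium, copper, brass, titanium alloy.
Convert each candidate to consistent units, then evaluate M:
  silicon carbide: E = 426.0 GPa, ρ = 3204 kg/m³
  beryllium: E = 306.8 GPa, ρ = 1850 kg/m³
  copper: E = 124.7 GPa, ρ = 8954 kg/m³
  brass: E = 98.80 GPa, ρ = 8460 kg/m³
  titanium alloy: E = 119.0 GPa, ρ = 4450 kg/m³
  beryllium: M = 3.65×10⁻³
  silicon carbide: M = 2.35×10⁻³
  titanium alloy: M = 1.11×10⁻³
  copper: M = 0.558×10⁻³
  brass: M = 0.546×10⁻³
Beryllium ranks first.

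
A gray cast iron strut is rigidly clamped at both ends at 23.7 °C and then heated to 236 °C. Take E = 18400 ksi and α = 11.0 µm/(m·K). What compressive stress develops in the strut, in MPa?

296 MPa

E = 18400 ksi = 126.9 GPa.
ΔT = 212.3 K. Constrained thermal stress σ = E·α·ΔT = 126.9×10³ MPa × 11.0×10⁻⁶ × 212.3 = 296 MPa (compressive).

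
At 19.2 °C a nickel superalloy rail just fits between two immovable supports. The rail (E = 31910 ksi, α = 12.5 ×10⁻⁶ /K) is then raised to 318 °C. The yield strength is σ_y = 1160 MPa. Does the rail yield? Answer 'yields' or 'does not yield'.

E = 31910 ksi = 220.0 GPa.
ΔT = 298.8 K. Constrained thermal stress σ = E·α·ΔT = 220.0×10³ MPa × 12.5×10⁻⁶ × 298.8 = 822 MPa (compressive).
Compare to σ_y = 1160 MPa: σ < σ_y, so it does not yield.

does not yield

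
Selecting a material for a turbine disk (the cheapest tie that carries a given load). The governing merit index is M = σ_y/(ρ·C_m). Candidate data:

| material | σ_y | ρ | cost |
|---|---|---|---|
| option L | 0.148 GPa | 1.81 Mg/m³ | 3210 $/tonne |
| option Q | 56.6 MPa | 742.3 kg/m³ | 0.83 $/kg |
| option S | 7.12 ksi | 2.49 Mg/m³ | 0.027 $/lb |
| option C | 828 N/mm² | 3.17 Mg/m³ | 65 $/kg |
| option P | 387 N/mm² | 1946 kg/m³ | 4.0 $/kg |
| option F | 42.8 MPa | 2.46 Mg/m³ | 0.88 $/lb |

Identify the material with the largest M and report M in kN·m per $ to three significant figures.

option S, M = 331 kN·m per $

Putting every candidate on a common basis:
  option L: σ_y = 148.0 MPa, ρ = 1810 kg/m³, cost = 3.210 $/kg
  option Q: σ_y = 56.60 MPa, ρ = 742.3 kg/m³, cost = 0.8300 $/kg
  option S: σ_y = 49.09 MPa, ρ = 2490 kg/m³, cost = 0.05952 $/kg
  option C: σ_y = 828.0 MPa, ρ = 3170 kg/m³, cost = 65.00 $/kg
  option P: σ_y = 387.0 MPa, ρ = 1946 kg/m³, cost = 4.000 $/kg
  option F: σ_y = 42.80 MPa, ρ = 2460 kg/m³, cost = 1.940 $/kg
  option S: M = 331 kN·m per $
  option Q: M = 91.9 kN·m per $
  option P: M = 49.7 kN·m per $
  option L: M = 25.5 kN·m per $
  option F: M = 8.97 kN·m per $
  option C: M = 4.02 kN·m per $
Option S has the largest M.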